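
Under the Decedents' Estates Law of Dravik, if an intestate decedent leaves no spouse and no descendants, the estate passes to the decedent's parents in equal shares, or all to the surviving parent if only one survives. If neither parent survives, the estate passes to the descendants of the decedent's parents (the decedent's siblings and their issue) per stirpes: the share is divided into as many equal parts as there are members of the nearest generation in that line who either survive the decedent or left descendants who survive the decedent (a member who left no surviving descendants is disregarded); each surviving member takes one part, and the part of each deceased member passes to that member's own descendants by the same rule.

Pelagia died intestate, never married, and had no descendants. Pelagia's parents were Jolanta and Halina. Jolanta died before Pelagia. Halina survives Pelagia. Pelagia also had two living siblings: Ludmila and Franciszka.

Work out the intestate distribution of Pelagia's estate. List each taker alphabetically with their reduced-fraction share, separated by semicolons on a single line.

Only one parent, Halina, survives, so Halina takes the entire estate. The siblings take nothing because a surviving parent has priority.

Halina 1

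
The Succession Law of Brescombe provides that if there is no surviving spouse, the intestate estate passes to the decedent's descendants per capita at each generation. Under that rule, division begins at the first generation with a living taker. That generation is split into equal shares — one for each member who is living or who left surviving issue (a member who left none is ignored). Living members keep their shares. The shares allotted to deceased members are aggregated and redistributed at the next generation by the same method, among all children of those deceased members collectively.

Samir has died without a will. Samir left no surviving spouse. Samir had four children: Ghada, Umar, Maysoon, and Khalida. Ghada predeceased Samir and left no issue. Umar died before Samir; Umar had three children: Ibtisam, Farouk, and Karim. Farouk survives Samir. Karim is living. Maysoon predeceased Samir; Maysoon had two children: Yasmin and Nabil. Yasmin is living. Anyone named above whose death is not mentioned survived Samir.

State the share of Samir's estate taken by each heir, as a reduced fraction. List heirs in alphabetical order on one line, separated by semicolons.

Farouk 2/15; Ibtisam 2/15; Karim 2/15; Khalida 1/3; Nabil 2/15; Yasmin 2/15

There is no surviving spouse, so the entire estate passes to Samir's descendants per capita at each generation.
At generation 1 (Umar, Maysoon, Khalida) there are 3 shares of (1)/3 = 1/3 each.
Living: Khalida — each takes 1/3.
Deceased: Umar and Maysoon. Their combined 2/3 is pooled and carried to generation 2.
At generation 2 (Ibtisam, Farouk, Karim, Yasmin, Nabil) there are 5 shares of (2/3)/5 = 2/15 each.
Living: Ibtisam, Farouk, Karim, Yasmin, and Nabil — each takes 2/15.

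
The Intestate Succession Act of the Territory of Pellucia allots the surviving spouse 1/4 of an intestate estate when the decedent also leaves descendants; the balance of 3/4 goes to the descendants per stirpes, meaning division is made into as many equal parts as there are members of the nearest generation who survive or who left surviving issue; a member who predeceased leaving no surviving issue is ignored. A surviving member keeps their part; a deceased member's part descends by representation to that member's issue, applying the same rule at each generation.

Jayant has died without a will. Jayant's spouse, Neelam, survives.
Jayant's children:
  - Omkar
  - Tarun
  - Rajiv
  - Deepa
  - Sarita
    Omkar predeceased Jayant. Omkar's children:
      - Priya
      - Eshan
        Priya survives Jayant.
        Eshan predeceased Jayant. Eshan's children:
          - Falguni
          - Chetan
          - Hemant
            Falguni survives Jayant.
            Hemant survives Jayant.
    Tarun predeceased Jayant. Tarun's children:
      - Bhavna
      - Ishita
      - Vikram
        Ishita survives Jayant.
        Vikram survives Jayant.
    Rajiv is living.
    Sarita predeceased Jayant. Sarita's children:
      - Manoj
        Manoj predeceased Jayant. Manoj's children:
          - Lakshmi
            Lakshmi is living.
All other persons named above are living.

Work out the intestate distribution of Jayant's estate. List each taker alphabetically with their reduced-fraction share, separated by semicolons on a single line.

Neelam, as surviving spouse, takes 1/4.
The remaining 3/4 passes to Jayant's descendants per stirpes.
The 3/4 is divided into 5 equal shares of 3/20 among Omkar, Tarun, Rajiv, Deepa, Sarita.
Omkar predeceased; the 3/20 allotted to Omkar's branch passes to Omkar's issue by representation.
The 3/20 is divided into 2 equal shares of 3/40 among Priya, Eshan.
Priya is living and takes 3/40.
Eshan predeceased; the 3/40 allotted to Eshan's branch passes to Eshan's issue by representation.
The 3/40 is divided into 3 equal shares of 1/40 among Falguni, Chetan, Hemant.
Falguni is living and takes 1/40.
Chetan is living and takes 1/40.
Hemant is living and takes 1/40.
Tarun predeceased; the 3/20 allotted to Tarun's branch passes to Tarun's issue by representation.
The 3/20 is divided into 3 equal shares of 1/20 among Bhavna, Ishita, Vikram.
Bhavna is living and takes 1/20.
Ishita is living and takes 1/20.
Vikram is living and takes 1/20.
Rajiv is living and takes 3/20.
Deepa is living and takes 3/20.
Sarita predeceased; the 3/20 allotted to Sarita's branch passes to Sarita's issue by representation.
Manoj's line is the sole branch at this level, so the full 3/20 passes to Manoj's issue by representation.
Lakshmi is the sole taker at this level and receives the full 3/20.

Bhavna 1/20; Chetan 1/40; Deepa 3/20; Falguni 1/40; Hemant 1/40; Ishita 1/20; Lakshmi 3/20; Neelam 1/4; Priya 3/40; Rajiv 3/20; Vikram 1/20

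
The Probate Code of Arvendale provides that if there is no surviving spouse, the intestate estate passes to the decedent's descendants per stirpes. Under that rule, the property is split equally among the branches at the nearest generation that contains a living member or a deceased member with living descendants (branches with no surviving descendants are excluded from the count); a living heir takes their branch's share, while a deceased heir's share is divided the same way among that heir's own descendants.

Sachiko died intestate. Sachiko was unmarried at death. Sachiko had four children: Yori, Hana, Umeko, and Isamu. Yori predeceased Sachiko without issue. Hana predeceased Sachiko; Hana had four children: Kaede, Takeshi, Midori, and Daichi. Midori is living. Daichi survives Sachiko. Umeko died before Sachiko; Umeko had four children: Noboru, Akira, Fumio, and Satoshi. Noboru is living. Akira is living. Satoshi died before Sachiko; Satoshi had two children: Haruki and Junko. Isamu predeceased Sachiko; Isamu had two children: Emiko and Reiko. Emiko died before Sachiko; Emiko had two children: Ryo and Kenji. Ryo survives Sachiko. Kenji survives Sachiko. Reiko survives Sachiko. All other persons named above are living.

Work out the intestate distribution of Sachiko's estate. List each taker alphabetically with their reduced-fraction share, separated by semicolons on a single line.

There is no surviving spouse, so the entire estate passes to Sachiko's descendants per stirpes.
Yori left no surviving issue, so that branch lapses and is disregarded.
The estate is divided into 3 equal shares of 1/3 among Hana, Umeko, Isamu.
Hana predeceased; the 1/3 allotted to Hana's branch passes to Hana's issue by representation.
The 1/3 is divided into 4 equal shares of 1/12 among Kaede, Takeshi, Midori, Daichi.
Kaede is living and takes 1/12.
Takeshi is living and takes 1/12.
Midori is living and takes 1/12.
Daichi is living and takes 1/12.
Umeko predeceased; the 1/3 allotted to Umeko's branch passes to Umeko's issue by representation.
The 1/3 is divided into 4 equal shares of 1/12 among Noboru, Akira, Fumio, Satoshi.
Noboru is living and takes 1/12.
Akira is living and takes 1/12.
Fumio is living and takes 1/12.
Satoshi predeceased; the 1/12 allotted to Satoshi's branch passes to Satoshi's issue by representation.
The 1/12 is divided into 2 equal shares of 1/24 among Haruki, Junko.
Haruki is living and takes 1/24.
Junko is living and takes 1/24.
Isamu predeceased; the 1/3 allotted to Isamu's branch passes to Isamu's issue by representation.
The 1/3 is divided into 2 equal shares of 1/6 among Emiko, Reiko.
Emiko predeceased; the 1/6 allotted to Emiko's branch passes to Emiko's issue by representation.
The 1/6 is divided into 2 equal shares of 1/12 among Ryo, Kenji.
Ryo is living and takes 1/12.
Kenji is living and takes 1/12.
Reiko is living and takes 1/6.

Akira 1/12; Daichi 1/12; Fumio 1/12; Haruki 1/24; Junko 1/24; Kaede 1/12; Kenji 1/12; Midori 1/12; Noboru 1/12; Reiko 1/6; Ryo 1/12; Takeshi 1/12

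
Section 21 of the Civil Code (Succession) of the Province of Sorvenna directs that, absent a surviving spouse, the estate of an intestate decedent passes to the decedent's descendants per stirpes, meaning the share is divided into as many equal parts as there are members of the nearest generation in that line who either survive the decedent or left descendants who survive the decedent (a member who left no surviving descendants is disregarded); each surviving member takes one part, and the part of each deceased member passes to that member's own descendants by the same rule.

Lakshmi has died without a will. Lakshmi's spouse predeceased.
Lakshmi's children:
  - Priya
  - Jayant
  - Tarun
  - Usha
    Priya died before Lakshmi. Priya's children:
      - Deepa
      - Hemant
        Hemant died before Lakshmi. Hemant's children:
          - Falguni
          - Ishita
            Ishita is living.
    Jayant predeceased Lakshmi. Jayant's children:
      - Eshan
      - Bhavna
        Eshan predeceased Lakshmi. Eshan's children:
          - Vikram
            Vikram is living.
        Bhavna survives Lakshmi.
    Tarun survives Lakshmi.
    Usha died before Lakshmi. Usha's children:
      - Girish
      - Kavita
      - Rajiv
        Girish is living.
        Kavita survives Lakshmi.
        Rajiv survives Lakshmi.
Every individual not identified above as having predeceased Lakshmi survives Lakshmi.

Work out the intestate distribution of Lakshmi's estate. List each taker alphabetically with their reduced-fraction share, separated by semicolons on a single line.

There is no surviving spouse, so the entire estate passes to Lakshmi's descendants per stirpes.
The estate is divided into 4 equal shares of 1/4 among Priya, Jayant, Tarun, Usha.
Priya predeceased; the 1/4 allotted to Priya's branch passes to Priya's issue by representation.
The 1/4 is divided into 2 equal shares of 1/8 among Deepa, Hemant.
Deepa is living and takes 1/8.
Hemant predeceased; the 1/8 allotted to Hemant's branch passes to Hemant's issue by representation.
The 1/8 is divided into 2 equal shares of 1/16 among Falguni, Ishita.
Falguni is living and takes 1/16.
Ishita is living and takes 1/16.
Jayant predeceased; the 1/4 allotted to Jayant's branch passes to Jayant's issue by representation.
The 1/4 is divided into 2 equal shares of 1/8 among Eshan, Bhavna.
Eshan predeceased; the 1/8 allotted to Eshan's branch passes to Eshan's issue by representation.
Vikram is the sole taker at this level and receives the full 1/8.
Bhavna is living and takes 1/8.
Tarun is living and takes 1/4.
Usha predeceased; the 1/4 allotted to Usha's branch passes to Usha's issue by representation.
The 1/4 is divided into 3 equal shares of 1/12 among Girish, Kavita, Rajiv.
Girish is living and takes 1/12.
Kavita is living and takes 1/12.
Rajiv is living and takes 1/12.

Bhavna 1/8; Deepa 1/8; Falguni 1/16; Girish 1/12; Ishita 1/16; Kavita 1/12; Rajiv 1/12; Tarun 1/4; Vikram 1/8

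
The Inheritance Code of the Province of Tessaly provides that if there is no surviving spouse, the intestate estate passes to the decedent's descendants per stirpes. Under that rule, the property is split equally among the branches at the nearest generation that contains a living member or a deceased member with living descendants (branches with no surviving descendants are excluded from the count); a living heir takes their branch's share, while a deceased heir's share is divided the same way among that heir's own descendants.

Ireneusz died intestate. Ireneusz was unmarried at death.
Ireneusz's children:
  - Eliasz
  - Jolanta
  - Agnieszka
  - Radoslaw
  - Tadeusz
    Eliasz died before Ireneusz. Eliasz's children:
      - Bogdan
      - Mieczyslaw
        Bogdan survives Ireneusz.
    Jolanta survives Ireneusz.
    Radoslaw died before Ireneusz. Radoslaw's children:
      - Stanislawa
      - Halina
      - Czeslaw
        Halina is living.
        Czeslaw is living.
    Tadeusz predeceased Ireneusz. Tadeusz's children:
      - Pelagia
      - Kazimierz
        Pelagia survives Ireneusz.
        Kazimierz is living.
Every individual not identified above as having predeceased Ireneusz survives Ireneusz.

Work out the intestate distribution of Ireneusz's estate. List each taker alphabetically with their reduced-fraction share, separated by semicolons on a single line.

Agnieszka 1/5; Bogdan 1/10; Czeslaw 1/15; Halina 1/15; Jolanta 1/5; Kazimierz 1/10; Mieczyslaw 1/10; Pelagia 1/10; Stanislawa 1/15

There is no surviving spouse, so the entire estate passes to Ireneusz's descendants per stirpes.
The estate is divided into 5 equal shares of 1/5 among Eliasz, Jolanta, Agnieszka, Radoslaw, Tadeusz.
Eliasz predeceased; the 1/5 allotted to Eliasz's branch passes to Eliasz's issue by representation.
The 1/5 is divided into 2 equal shares of 1/10 among Bogdan, Mieczyslaw.
Bogdan is living and takes 1/10.
Mieczyslaw is living and takes 1/10.
Jolanta is living and takes 1/5.
Agnieszka is living and takes 1/5.
Radoslaw predeceased; the 1/5 allotted to Radoslaw's branch passes to Radoslaw's issue by representation.
The 1/5 is divided into 3 equal shares of 1/15 among Stanislawa, Halina, Czeslaw.
Stanislawa is living and takes 1/15.
Halina is living and takes 1/15.
Czeslaw is living and takes 1/15.
Tadeusz predeceased; the 1/5 allotted to Tadeusz's branch passes to Tadeusz's issue by representation.
The 1/5 is divided into 2 equal shares of 1/10 among Pelagia, Kazimierz.
Pelagia is living and takes 1/10.
Kazimierz is living and takes 1/10.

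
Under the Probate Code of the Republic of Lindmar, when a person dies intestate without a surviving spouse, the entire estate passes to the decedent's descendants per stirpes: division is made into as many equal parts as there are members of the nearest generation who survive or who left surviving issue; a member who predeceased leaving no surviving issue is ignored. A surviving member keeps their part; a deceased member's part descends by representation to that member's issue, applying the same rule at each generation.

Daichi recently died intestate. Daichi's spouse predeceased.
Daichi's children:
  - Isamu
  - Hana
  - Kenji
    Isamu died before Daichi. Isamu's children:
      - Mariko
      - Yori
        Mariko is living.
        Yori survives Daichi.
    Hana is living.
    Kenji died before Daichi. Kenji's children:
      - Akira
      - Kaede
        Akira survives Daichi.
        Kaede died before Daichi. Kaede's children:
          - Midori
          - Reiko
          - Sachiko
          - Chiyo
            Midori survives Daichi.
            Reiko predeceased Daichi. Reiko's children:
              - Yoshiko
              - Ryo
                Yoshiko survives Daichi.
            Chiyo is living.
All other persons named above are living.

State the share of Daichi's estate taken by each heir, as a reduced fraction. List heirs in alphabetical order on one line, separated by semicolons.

Akira 1/6; Chiyo 1/24; Hana 1/3; Mariko 1/6; Midori 1/24; Ryo 1/48; Sachiko 1/24; Yori 1/6; Yoshiko 1/48

There is no surviving spouse, so the entire estate passes to Daichi's descendants per stirpes.
The estate is divided into 3 equal shares of 1/3 among Isamu, Hana, Kenji.
Isamu predeceased; the 1/3 allotted to Isamu's branch passes to Isamu's issue by representation.
The 1/3 is divided into 2 equal shares of 1/6 among Mariko, Yori.
Mariko is living and takes 1/6.
Yori is living and takes 1/6.
Hana is living and takes 1/3.
Kenji predeceased; the 1/3 allotted to Kenji's branch passes to Kenji's issue by representation.
The 1/3 is divided into 2 equal shares of 1/6 among Akira, Kaede.
Akira is living and takes 1/6.
Kaede predeceased; the 1/6 allotted to Kaede's branch passes to Kaede's issue by representation.
The 1/6 is divided into 4 equal shares of 1/24 among Midori, Reiko, Sachiko, Chiyo.
Midori is living and takes 1/24.
Reiko predeceased; the 1/24 allotted to Reiko's branch passes to Reiko's issue by representation.
The 1/24 is divided into 2 equal shares of 1/48 among Yoshiko, Ryo.
Yoshiko is living and takes 1/48.
Ryo is living and takes 1/48.
Sachiko is living and takes 1/24.
Chiyo is living and takes 1/24.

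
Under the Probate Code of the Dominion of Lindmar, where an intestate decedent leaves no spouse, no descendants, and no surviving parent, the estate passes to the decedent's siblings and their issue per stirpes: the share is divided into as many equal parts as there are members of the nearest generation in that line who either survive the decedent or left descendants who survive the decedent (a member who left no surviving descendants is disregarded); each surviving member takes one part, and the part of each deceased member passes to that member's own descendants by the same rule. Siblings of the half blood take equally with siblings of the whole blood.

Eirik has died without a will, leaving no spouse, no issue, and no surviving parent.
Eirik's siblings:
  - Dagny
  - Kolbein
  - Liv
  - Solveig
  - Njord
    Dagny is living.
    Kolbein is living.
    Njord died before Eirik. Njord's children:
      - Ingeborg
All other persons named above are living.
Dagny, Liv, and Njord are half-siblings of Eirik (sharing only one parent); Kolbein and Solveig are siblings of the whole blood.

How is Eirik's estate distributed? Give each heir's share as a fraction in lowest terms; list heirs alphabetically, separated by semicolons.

Dagny 1/5; Ingeborg 1/5; Kolbein 1/5; Liv 1/5; Solveig 1/5

No spouse, descendants, or parent survives, so the estate passes to Eirik's siblings per stirpes.
Half-blood and whole-blood siblings take equally under the stated rule.
The estate is divided into 5 equal shares of 1/5 among Dagny, Kolbein, Liv, Solveig, Njord.
Dagny is living and takes 1/5.
Kolbein is living and takes 1/5.
Liv is living and takes 1/5.
Solveig is living and takes 1/5.
Njord predeceased; the 1/5 allotted to Njord's branch passes to Njord's issue by representation.
Ingeborg is the sole taker at this level and receives the full 1/5.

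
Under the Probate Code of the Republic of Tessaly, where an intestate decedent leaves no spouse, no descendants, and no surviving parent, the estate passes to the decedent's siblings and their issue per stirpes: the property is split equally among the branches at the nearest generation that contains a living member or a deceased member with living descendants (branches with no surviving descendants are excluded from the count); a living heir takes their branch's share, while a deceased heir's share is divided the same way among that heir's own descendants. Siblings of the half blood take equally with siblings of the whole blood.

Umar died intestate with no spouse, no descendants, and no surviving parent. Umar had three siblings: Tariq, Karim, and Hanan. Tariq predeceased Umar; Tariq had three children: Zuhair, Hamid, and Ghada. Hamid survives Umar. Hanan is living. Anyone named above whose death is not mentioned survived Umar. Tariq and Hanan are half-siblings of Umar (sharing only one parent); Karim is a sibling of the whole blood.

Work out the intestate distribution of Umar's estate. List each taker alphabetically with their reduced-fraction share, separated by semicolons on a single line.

Ghada 1/9; Hamid 1/9; Hanan 1/3; Karim 1/3; Zuhair 1/9

No spouse, descendants, or parent survives, so the estate passes to Umar's siblings per stirpes.
Half-blood and whole-blood siblings take equally under the stated rule.
The estate is divided into 3 equal shares of 1/3 among Tariq, Karim, Hanan.
Tariq predeceased; the 1/3 allotted to Tariq's branch passes to Tariq's issue by representation.
The 1/3 is divided into 3 equal shares of 1/9 among Zuhair, Hamid, Ghada.
Zuhair is living and takes 1/9.
Hamid is living and takes 1/9.
Ghada is living and takes 1/9.
Karim is living and takes 1/3.
Hanan is living and takes 1/3.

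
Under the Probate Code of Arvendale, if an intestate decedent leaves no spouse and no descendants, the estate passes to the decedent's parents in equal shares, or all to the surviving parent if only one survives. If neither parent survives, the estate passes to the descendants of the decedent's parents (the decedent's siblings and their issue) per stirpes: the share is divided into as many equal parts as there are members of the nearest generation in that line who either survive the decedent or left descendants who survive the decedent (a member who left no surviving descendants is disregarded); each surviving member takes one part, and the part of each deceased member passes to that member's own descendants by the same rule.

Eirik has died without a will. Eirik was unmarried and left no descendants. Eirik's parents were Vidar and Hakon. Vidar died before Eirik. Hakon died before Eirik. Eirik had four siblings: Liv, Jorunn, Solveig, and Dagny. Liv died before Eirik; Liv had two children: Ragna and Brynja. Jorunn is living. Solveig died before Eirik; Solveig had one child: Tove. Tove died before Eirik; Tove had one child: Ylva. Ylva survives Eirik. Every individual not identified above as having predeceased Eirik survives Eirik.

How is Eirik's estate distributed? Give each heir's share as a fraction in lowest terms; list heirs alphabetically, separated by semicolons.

Brynja 1/8; Dagny 1/4; Jorunn 1/4; Ragna 1/8; Ylva 1/4

Neither parent survives and there are no descendants, so the estate passes to Eirik's siblings and their issue per stirpes.
The estate is divided into 4 equal shares of 1/4 among Liv, Jorunn, Solveig, Dagny.
Liv predeceased; the 1/4 allotted to Liv's branch passes to Liv's issue by representation.
The 1/4 is divided into 2 equal shares of 1/8 among Ragna, Brynja.
Ragna is living and takes 1/8.
Brynja is living and takes 1/8.
Jorunn is living and takes 1/4.
Solveig predeceased; the 1/4 allotted to Solveig's branch passes to Solveig's issue by representation.
Tove's line is the sole branch at this level, so the full 1/4 passes to Tove's issue by representation.
Ylva is the sole taker at this level and receives the full 1/4.
Dagny is living and takes 1/4.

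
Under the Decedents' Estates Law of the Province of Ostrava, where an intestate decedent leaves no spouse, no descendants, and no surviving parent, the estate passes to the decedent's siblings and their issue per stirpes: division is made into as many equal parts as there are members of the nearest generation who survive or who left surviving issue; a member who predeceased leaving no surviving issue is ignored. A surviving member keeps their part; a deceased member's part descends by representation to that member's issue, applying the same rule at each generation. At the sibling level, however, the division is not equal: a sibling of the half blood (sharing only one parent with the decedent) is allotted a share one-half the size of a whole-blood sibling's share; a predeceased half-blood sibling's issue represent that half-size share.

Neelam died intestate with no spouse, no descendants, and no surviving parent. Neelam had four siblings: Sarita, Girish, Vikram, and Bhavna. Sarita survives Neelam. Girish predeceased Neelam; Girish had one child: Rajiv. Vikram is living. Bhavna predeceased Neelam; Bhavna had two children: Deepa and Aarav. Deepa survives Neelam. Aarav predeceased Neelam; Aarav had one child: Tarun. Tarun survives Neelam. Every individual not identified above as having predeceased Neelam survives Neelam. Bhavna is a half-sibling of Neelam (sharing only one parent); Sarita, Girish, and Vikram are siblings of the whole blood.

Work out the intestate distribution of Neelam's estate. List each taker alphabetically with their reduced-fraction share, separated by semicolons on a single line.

No spouse, descendants, or parent survives, so the estate passes to Neelam's siblings per stirpes.
Half-blood siblings count for one-half the weight of whole-blood siblings at the initial division.
Dividing 1 in proportion to weights (total weight 7/2): Sarita (weight 1) → 2/7; Girish (weight 1) → 2/7; Vikram (weight 1) → 2/7; Bhavna (weight 1/2) → 1/7.
Sarita is living and takes 2/7.
Girish predeceased; the 2/7 allotted to Girish's branch passes to Girish's issue by representation.
Rajiv is the sole taker at this level and receives the full 2/7.
Vikram is living and takes 2/7.
Bhavna predeceased; the 1/7 allotted to Bhavna's branch passes to Bhavna's issue by representation.
The 1/7 is divided into 2 equal shares of 1/14 among Deepa, Aarav.
Deepa is living and takes 1/14.
Aarav predeceased; the 1/14 allotted to Aarav's branch passes to Aarav's issue by representation.
Tarun is the sole taker at this level and receives the full 1/14.

Deepa 1/14; Rajiv 2/7; Sarita 2/7; Tarun 1/14; Vikram 2/7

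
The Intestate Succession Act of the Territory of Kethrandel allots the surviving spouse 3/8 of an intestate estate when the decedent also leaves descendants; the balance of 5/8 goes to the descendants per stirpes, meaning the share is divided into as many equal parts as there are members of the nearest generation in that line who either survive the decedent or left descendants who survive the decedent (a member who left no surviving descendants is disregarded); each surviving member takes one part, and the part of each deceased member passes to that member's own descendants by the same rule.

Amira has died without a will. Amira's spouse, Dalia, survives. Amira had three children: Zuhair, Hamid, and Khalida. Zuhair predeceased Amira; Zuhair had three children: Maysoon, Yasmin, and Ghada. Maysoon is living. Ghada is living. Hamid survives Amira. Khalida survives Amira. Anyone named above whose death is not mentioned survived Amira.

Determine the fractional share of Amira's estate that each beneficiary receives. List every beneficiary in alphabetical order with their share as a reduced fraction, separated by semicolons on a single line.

Dalia, as surviving spouse, takes 3/8.
The remaining 5/8 passes to Amira's descendants per stirpes.
The 5/8 is divided into 3 equal shares of 5/24 among Zuhair, Hamid, Khalida.
Zuhair predeceased; the 5/24 allotted to Zuhair's branch passes to Zuhair's issue by representation.
The 5/24 is divided into 3 equal shares of 5/72 among Maysoon, Yasmin, Ghada.
Maysoon is living and takes 5/72.
Yasmin is living and takes 5/72.
Ghada is living and takes 5/72.
Hamid is living and takes 5/24.
Khalida is living and takes 5/24.

Dalia 3/8; Ghada 5/72; Hamid 5/24; Khalida 5/24; Maysoon 5/72; Yasmin 5/72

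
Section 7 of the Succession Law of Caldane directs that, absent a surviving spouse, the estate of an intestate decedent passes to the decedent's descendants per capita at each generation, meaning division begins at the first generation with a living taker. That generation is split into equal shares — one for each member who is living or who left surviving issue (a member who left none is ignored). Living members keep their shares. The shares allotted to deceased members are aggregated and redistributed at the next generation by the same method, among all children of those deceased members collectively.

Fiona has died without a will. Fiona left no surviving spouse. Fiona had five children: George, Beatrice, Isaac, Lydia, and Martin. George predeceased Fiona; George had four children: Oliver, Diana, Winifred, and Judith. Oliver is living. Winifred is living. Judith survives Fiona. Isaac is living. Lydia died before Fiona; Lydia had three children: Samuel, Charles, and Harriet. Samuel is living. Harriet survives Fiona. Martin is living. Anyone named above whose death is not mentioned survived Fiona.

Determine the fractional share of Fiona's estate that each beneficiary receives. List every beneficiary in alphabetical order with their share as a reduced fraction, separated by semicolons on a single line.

There is no surviving spouse, so the entire estate passes to Fiona's descendants per capita at each generation.
At generation 1 (George, Beatrice, Isaac, Lydia, Martin) there are 5 shares of (1)/5 = 1/5 each.
Living: Beatrice, Isaac, and Martin — each takes 1/5.
Deceased: George and Lydia. Their combined 2/5 is pooled and carried to generation 2.
At generation 2 (Oliver, Diana, Winifred, Judith, Samuel, Charles, Harriet) there are 7 shares of (2/5)/7 = 2/35 each.
Living: Oliver, Diana, Winifred, Judith, Samuel, Charles, and Harriet — each takes 2/35.

Beatrice 1/5; Charles 2/35; Diana 2/35; Harriet 2/35; Isaac 1/5; Judith 2/35; Martin 1/5; Oliver 2/35; Samuel 2/35; Winifred 2/35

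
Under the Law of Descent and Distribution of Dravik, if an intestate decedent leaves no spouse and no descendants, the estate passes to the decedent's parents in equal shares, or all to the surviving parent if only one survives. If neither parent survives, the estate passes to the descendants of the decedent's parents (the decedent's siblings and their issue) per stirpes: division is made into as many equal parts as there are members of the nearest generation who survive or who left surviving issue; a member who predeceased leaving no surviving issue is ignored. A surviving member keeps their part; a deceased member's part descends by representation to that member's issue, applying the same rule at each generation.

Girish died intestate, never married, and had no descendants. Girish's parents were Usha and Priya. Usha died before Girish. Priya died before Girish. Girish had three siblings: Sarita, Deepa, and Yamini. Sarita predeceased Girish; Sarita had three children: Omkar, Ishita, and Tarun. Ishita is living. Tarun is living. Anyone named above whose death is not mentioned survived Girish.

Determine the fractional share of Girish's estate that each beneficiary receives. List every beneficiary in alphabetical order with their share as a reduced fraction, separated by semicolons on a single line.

Deepa 1/3; Ishita 1/9; Omkar 1/9; Tarun 1/9; Yamini 1/3

Neither parent survives and there are no descendants, so the estate passes to Girish's siblings and their issue per stirpes.
The estate is divided into 3 equal shares of 1/3 among Sarita, Deepa, Yamini.
Sarita predeceased; the 1/3 allotted to Sarita's branch passes to Sarita's issue by representation.
The 1/3 is divided into 3 equal shares of 1/9 among Omkar, Ishita, Tarun.
Omkar is living and takes 1/9.
Ishita is living and takes 1/9.
Tarun is living and takes 1/9.
Deepa is living and takes 1/3.
Yamini is living and takes 1/3.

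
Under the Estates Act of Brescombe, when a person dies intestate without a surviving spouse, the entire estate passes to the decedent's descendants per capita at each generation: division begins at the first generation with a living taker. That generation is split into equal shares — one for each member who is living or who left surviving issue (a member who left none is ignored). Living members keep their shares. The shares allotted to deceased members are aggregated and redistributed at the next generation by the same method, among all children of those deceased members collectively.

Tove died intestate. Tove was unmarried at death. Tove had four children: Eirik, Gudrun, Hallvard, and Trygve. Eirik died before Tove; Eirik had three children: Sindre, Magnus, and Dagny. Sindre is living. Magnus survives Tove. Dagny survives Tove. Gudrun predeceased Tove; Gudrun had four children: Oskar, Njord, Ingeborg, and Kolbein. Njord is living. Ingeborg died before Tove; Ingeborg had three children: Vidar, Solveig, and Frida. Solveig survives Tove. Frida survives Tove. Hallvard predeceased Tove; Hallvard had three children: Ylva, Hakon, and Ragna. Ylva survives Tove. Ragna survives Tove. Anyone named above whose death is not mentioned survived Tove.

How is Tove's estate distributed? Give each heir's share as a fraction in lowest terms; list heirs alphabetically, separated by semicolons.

There is no surviving spouse, so the entire estate passes to Tove's descendants per capita at each generation.
At generation 1 (Eirik, Gudrun, Hallvard, Trygve) there are 4 shares of (1)/4 = 1/4 each.
Living: Trygve — each takes 1/4.
Deceased: Eirik, Gudrun, and Hallvard. Their combined 3/4 is pooled and carried to generation 2.
At generation 2 (Sindre, Magnus, Dagny, Oskar, Njord, Ingeborg, Kolbein, Ylva, Hakon, Ragna) there are 10 shares of (3/4)/10 = 3/40 each.
Living: Sindre, Magnus, Dagny, Oskar, Njord, Kolbein, Ylva, Hakon, and Ragna — each takes 3/40.
Deceased: Ingeborg. That 3/40 share is carried to generation 3.
At generation 3 (Vidar, Solveig, Frida) there are 3 shares of (3/40)/3 = 1/40 each.
Living: Vidar, Solveig, and Frida — each takes 1/40.

Dagny 3/40; Frida 1/40; Hakon 3/40; Kolbein 3/40; Magnus 3/40; Njord 3/40; Oskar 3/40; Ragna 3/40; Sindre 3/40; Solveig 1/40; Trygve 1/4; Vidar 1/40; Ylva 3/40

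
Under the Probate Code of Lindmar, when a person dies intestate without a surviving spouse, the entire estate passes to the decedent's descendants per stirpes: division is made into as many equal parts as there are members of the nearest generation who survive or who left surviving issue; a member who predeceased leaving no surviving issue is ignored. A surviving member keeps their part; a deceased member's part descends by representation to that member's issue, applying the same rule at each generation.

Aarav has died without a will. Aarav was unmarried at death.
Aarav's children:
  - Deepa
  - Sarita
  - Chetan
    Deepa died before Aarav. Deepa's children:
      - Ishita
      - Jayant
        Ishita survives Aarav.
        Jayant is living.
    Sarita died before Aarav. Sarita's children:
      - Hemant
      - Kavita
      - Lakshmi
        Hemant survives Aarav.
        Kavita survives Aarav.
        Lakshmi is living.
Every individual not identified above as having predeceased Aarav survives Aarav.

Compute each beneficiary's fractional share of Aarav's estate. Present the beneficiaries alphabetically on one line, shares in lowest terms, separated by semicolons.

Chetan 1/3; Hemant 1/9; Ishita 1/6; Jayant 1/6; Kavita 1/9; Lakshmi 1/9

There is no surviving spouse, so the entire estate passes to Aarav's descendants per stirpes.
The estate is divided into 3 equal shares of 1/3 among Deepa, Sarita, Chetan.
Deepa predeceased; the 1/3 allotted to Deepa's branch passes to Deepa's issue by representation.
The 1/3 is divided into 2 equal shares of 1/6 among Ishita, Jayant.
Ishita is living and takes 1/6.
Jayant is living and takes 1/6.
Sarita predeceased; the 1/3 allotted to Sarita's branch passes to Sarita's issue by representation.
The 1/3 is divided into 3 equal shares of 1/9 among Hemant, Kavita, Lakshmi.
Hemant is living and takes 1/9.
Kavita is living and takes 1/9.
Lakshmi is living and takes 1/9.
Chetan is living and takes 1/3.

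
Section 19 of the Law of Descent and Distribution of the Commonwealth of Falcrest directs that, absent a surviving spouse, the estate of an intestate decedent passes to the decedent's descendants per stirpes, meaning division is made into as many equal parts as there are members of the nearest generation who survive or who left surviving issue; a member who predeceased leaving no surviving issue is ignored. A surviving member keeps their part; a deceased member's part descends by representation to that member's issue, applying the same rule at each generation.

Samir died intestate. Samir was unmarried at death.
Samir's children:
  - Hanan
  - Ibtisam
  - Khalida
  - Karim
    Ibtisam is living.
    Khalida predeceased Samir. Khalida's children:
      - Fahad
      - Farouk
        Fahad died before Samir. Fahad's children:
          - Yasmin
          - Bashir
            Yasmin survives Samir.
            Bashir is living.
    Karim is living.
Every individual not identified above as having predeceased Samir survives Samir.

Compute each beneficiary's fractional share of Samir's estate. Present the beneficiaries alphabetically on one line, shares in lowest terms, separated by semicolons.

Bashir 1/16; Farouk 1/8; Hanan 1/4; Ibtisam 1/4; Karim 1/4; Yasmin 1/16

There is no surviving spouse, so the entire estate passes to Samir's descendants per stirpes.
The estate is divided into 4 equal shares of 1/4 among Hanan, Ibtisam, Khalida, Karim.
Hanan is living and takes 1/4.
Ibtisam is living and takes 1/4.
Khalida predeceased; the 1/4 allotted to Khalida's branch passes to Khalida's issue by representation.
The 1/4 is divided into 2 equal shares of 1/8 among Fahad, Farouk.
Fahad predeceased; the 1/8 allotted to Fahad's branch passes to Fahad's issue by representation.
The 1/8 is divided into 2 equal shares of 1/16 among Yasmin, Bashir.
Yasmin is living and takes 1/16.
Bashir is living and takes 1/16.
Farouk is living and takes 1/8.
Karim is living and takes 1/4.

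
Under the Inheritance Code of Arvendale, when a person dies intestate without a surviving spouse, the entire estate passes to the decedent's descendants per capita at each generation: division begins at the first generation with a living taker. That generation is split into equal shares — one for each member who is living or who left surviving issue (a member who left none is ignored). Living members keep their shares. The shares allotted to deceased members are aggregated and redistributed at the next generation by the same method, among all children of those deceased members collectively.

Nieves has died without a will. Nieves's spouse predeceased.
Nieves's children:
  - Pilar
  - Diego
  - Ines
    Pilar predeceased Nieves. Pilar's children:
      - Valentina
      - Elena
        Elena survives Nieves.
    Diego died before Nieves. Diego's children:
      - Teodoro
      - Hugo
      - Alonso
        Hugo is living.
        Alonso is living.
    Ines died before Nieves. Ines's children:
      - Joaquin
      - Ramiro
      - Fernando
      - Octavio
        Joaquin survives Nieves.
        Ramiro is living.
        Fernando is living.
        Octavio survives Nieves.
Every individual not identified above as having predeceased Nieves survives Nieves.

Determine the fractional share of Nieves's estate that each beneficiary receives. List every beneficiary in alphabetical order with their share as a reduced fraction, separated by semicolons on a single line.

Alonso 1/9; Elena 1/9; Fernando 1/9; Hugo 1/9; Joaquin 1/9; Octavio 1/9; Ramiro 1/9; Teodoro 1/9; Valentina 1/9

There is no surviving spouse, so the entire estate passes to Nieves's descendants per capita at each generation.
No one at generation 1 (Pilar, Diego, Ines) is living; moving to the next generation.
At generation 2 (Valentina, Elena, Teodoro, Hugo, Alonso, Joaquin, Ramiro, Fernando, Octavio) there are 9 shares of (1)/9 = 1/9 each.
Living: Valentina, Elena, Teodoro, Hugo, Alonso, Joaquin, Ramiro, Fernando, and Octavio — each takes 1/9.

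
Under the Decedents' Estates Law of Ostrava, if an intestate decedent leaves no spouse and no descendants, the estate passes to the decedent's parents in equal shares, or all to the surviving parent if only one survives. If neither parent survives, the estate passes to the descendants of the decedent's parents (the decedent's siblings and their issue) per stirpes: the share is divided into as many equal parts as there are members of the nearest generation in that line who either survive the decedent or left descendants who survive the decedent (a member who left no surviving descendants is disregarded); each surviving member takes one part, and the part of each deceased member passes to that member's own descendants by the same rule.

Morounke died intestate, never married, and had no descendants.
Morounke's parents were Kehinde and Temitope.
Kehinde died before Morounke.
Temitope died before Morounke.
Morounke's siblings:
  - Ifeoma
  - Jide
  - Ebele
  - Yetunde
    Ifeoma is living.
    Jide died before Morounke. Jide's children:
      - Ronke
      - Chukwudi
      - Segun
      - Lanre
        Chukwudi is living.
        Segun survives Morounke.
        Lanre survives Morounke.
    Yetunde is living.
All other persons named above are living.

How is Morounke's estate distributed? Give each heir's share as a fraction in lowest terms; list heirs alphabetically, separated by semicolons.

Chukwudi 1/16; Ebele 1/4; Ifeoma 1/4; Lanre 1/16; Ronke 1/16; Segun 1/16; Yetunde 1/4

Neither parent survives and there are no descendants, so the estate passes to Morounke's siblings and their issue per stirpes.
The estate is divided into 4 equal shares of 1/4 among Ifeoma, Jide, Ebele, Yetunde.
Ifeoma is living and takes 1/4.
Jide predeceased; the 1/4 allotted to Jide's branch passes to Jide's issue by representation.
The 1/4 is divided into 4 equal shares of 1/16 among Ronke, Chukwudi, Segun, Lanre.
Ronke is living and takes 1/16.
Chukwudi is living and takes 1/16.
Segun is living and takes 1/16.
Lanre is living and takes 1/16.
Ebele is living and takes 1/4.
Yetunde is living and takes 1/4.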